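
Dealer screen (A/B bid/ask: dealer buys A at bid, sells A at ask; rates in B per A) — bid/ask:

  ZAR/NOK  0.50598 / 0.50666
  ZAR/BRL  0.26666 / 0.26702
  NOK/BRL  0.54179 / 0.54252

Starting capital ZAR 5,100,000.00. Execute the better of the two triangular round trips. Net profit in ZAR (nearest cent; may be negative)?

Net profit: ZAR 135,892.49

Best loop ZAR → NOK → BRL → ZAR:
ZAR 5,100,000.00 × 0.50598 (sell ZAR at bid) = NOK 2,580,498.00
NOK 2,580,498.00 × 0.54179 (sell NOK at bid) = BRL 1,398,088.01
BRL 1,398,088.01 ÷ 0.26702 (buy ZAR at ask) = ZAR 5,235,892.49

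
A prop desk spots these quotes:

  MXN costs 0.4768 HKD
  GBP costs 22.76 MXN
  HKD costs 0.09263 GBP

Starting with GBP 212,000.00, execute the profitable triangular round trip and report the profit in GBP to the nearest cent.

Profitable loop is GBP → MXN → HKD → GBP:
GBP 212,000.00 × 22.76 = MXN 4,825,120.00
MXN 4,825,120.00 × 0.4768 = HKD 2,300,617.22
HKD 2,300,617.22 × 0.09263 = GBP 213,106.17
Profit = GBP 213,106.17 − GBP 212,000.00

Profit: GBP 1,106.17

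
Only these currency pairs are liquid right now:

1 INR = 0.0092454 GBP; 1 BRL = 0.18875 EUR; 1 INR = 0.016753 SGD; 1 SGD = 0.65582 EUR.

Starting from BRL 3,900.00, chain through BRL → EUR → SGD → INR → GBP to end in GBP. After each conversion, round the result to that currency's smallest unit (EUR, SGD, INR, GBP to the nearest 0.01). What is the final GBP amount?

BRL 3,900.00 × 0.18875 = EUR 736.12
EUR 736.12 ÷ 0.65582 = SGD 1,122.44
SGD 1,122.44 ÷ 0.016753 = INR 66,999.34
INR 66,999.34 × 0.0092454 = GBP 619.44

GBP 619.44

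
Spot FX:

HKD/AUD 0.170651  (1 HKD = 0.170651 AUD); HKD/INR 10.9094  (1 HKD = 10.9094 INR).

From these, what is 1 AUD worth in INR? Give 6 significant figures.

AUD/INR = 63.9281

1 AUD ÷ 0.170651 = 5.85991 HKD
5.85991 HKD × 10.9094 = 63.9281 INR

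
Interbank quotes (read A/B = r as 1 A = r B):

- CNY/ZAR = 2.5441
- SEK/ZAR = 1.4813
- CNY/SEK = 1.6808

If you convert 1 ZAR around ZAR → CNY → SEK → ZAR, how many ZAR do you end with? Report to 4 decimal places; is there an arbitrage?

Around ZAR → CNY → SEK → ZAR: 1 ÷ 2.5441 × 1.6808 × 1.4813 = 0.978644
Product < 1; profitable direction is ZAR → SEK → CNY → ZAR.

0.9786 (arbitrage exists)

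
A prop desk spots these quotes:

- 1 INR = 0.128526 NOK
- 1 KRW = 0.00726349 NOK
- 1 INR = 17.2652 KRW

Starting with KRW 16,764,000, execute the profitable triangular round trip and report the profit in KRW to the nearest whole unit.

Profitable loop is KRW → INR → NOK → KRW:
KRW 16,764,000 ÷ 17.2652 = INR 970,970.51
INR 970,970.51 × 0.128526 = NOK 124,794.96
NOK 124,794.96 ÷ 0.00726349 = KRW 17,181,129
Profit = KRW 17,181,129 − KRW 16,764,000

Profit: KRW 417,129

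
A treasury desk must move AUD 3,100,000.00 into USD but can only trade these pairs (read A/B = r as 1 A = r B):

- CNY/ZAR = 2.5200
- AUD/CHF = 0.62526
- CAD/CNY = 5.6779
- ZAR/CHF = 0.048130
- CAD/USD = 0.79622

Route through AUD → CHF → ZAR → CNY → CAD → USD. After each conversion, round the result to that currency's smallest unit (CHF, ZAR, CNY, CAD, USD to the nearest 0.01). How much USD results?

AUD 3,100,000.00 × 0.62526 = CHF 1,938,306.00
CHF 1,938,306.00 ÷ 0.048130 = ZAR 40,272,304.18
ZAR 40,272,304.18 ÷ 2.5200 = CNY 15,981,073.09
CNY 15,981,073.09 ÷ 5.6779 = CAD 2,814,609.82
CAD 2,814,609.82 × 0.79622 = USD 2,241,048.63

USD 2,241,048.63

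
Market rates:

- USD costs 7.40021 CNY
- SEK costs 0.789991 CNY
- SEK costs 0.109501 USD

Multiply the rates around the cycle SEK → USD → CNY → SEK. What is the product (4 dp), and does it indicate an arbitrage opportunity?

Around SEK → USD → CNY → SEK: 1 × 0.109501 × 7.40021 ÷ 0.789991 = 1.025746
Product > 1; profitable direction is SEK → USD → CNY → SEK.

1.0257 (arbitrage exists)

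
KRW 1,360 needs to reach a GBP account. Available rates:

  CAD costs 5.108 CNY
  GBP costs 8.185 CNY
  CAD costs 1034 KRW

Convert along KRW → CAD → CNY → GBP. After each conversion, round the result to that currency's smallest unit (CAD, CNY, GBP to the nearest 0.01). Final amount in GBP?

GBP 0.82

KRW 1,360 ÷ 1034 = CAD 1.32
CAD 1.32 × 5.108 = CNY 6.74
CNY 6.74 ÷ 8.185 = GBP 0.82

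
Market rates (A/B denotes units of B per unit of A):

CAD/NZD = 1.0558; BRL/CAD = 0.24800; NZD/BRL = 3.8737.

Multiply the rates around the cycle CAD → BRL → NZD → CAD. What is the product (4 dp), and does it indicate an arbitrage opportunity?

Around CAD → BRL → NZD → CAD: 1 ÷ 0.24800 ÷ 3.8737 ÷ 1.0558 = 0.985918
Product < 1; profitable direction is CAD → NZD → BRL → CAD.

0.9859 (arbitrage exists)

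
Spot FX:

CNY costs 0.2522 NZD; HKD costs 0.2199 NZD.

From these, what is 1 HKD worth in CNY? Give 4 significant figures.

1 HKD × 0.2199 = 0.2199 NZD
0.2199 NZD ÷ 0.2522 = 0.871927 CNY

HKD/CNY = 0.8719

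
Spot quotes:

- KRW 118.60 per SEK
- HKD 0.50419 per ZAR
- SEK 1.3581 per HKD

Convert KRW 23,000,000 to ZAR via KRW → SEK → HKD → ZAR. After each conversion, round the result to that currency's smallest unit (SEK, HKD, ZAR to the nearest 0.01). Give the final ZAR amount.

ZAR 283,215.59

KRW 23,000,000 ÷ 118.60 = SEK 193,929.17
SEK 193,929.17 ÷ 1.3581 = HKD 142,794.47
HKD 142,794.47 ÷ 0.50419 = ZAR 283,215.59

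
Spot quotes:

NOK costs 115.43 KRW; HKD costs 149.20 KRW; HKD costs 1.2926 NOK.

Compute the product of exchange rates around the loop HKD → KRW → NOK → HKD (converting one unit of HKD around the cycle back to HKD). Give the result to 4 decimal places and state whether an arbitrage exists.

Around HKD → KRW → NOK → HKD: 1 × 149.20 ÷ 115.43 ÷ 1.2926 = 0.999968
Product ≈ 1 (deviation 0.003%, within rounding noise).

1.0000 (no arbitrage)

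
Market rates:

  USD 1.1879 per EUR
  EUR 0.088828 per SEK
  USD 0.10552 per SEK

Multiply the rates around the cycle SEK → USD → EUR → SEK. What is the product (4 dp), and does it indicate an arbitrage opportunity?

1.0000 (no arbitrage)

Around SEK → USD → EUR → SEK: 1 × 0.10552 ÷ 1.1879 ÷ 0.088828 = 1.000012
Product ≈ 1 (deviation 0.001%, within rounding noise).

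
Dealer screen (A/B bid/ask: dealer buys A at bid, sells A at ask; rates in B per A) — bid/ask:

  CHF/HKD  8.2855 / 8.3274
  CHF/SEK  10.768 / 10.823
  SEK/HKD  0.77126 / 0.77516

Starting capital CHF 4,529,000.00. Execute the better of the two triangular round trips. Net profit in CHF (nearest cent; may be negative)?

Net result: CHF -12,221.96 (no profitable arbitrage after spreads)

Best loop CHF → SEK → HKD → CHF:
CHF 4,529,000.00 × 10.768 (sell CHF at bid) = SEK 48,768,272.00
SEK 48,768,272.00 × 0.77126 (sell SEK at bid) = HKD 37,613,017.46
HKD 37,613,017.46 ÷ 8.3274 (buy CHF at ask) = CHF 4,516,778.04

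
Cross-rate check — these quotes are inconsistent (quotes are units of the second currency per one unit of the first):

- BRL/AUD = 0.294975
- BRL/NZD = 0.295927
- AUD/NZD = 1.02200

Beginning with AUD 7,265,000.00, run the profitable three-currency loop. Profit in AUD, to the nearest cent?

Profit: AUD 135,944.25

Profitable loop is AUD → NZD → BRL → AUD:
AUD 7,265,000.00 × 1.02200 = NZD 7,424,830.00
NZD 7,424,830.00 ÷ 0.295927 = BRL 25,090,072.89
BRL 25,090,072.89 × 0.294975 = AUD 7,400,944.25
Profit = AUD 7,400,944.25 − AUD 7,265,000.00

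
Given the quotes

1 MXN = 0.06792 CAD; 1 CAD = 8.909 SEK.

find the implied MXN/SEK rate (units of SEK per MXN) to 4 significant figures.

MXN/SEK = 0.6051

1 MXN × 0.06792 = 0.06792 CAD
0.06792 CAD × 8.909 = 0.605099 SEK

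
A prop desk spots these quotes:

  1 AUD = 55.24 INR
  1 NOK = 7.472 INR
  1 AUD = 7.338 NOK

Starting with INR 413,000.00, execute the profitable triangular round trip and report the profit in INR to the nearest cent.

Profit: INR 3,091.79

Profitable loop is INR → NOK → AUD → INR:
INR 413,000.00 ÷ 7.472 = NOK 55,273.02
NOK 55,273.02 ÷ 7.338 = AUD 7,532.44
AUD 7,532.44 × 55.24 = INR 416,091.79
Profit = INR 416,091.79 − INR 413,000.00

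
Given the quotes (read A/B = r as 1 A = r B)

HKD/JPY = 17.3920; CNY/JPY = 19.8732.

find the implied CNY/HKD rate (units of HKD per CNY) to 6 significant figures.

CNY/HKD = 1.14266

1 CNY × 19.8732 = 19.8732 JPY
19.8732 JPY ÷ 17.3920 = 1.14266 HKD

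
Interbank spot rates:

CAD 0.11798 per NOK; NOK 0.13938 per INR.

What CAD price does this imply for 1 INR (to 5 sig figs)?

1 INR × 0.13938 = 0.13938 NOK
0.13938 NOK × 0.11798 = 0.0164441 CAD

INR/CAD = 0.016444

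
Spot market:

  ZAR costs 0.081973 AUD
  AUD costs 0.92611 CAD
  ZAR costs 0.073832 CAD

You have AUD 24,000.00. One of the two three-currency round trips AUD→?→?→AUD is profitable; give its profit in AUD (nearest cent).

Profit: AUD 677.43

Profitable loop is AUD → CAD → ZAR → AUD:
AUD 24,000.00 × 0.92611 = CAD 22,226.64
CAD 22,226.64 ÷ 0.073832 = ZAR 301,043.45
ZAR 301,043.45 × 0.081973 = AUD 24,677.43
Profit = AUD 24,677.43 − AUD 24,000.00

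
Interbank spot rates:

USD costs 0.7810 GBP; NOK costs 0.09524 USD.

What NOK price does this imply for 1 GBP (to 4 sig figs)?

1 GBP ÷ 0.7810 = 1.28041 USD
1.28041 USD ÷ 0.09524 = 13.444 NOK

GBP/NOK = 13.44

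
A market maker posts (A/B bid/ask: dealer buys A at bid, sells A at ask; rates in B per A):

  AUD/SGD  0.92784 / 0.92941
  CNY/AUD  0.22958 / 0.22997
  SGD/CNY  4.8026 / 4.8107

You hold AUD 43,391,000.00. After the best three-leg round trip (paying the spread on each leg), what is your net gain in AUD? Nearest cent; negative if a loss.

Best loop AUD → SGD → CNY → AUD:
AUD 43,391,000.00 × 0.92784 (sell AUD at bid) = SGD 40,259,905.44
SGD 40,259,905.44 × 4.8026 (sell SGD at bid) = CNY 193,352,221.87
CNY 193,352,221.87 × 0.22958 (sell CNY at bid) = AUD 44,389,803.10

Net profit: AUD 998,803.10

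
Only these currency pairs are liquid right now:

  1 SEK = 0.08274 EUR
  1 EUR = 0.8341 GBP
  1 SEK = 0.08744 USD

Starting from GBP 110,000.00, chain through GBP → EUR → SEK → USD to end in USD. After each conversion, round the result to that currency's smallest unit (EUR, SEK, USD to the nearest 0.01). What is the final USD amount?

GBP 110,000.00 ÷ 0.8341 = EUR 131,878.67
EUR 131,878.67 ÷ 0.08274 = SEK 1,593,892.55
SEK 1,593,892.55 × 0.08744 = USD 139,369.96

USD 139,369.96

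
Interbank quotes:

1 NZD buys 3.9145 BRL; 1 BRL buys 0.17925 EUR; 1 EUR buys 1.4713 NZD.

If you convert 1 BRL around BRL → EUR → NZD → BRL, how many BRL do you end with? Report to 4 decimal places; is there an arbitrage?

1.0324 (arbitrage exists)

Around BRL → EUR → NZD → BRL: 1 × 0.17925 × 1.4713 × 3.9145 = 1.032373
Product > 1; profitable direction is BRL → EUR → NZD → BRL.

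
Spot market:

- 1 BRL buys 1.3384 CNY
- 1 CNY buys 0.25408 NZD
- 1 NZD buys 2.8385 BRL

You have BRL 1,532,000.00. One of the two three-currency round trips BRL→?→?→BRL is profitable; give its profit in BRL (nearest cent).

Profit: BRL 55,133.50

Profitable loop is BRL → NZD → CNY → BRL:
BRL 1,532,000.00 ÷ 2.8385 = NZD 539,721.68
NZD 539,721.68 ÷ 0.25408 = CNY 2,124,219.47
CNY 2,124,219.47 ÷ 1.3384 = BRL 1,587,133.50
Profit = BRL 1,587,133.50 − BRL 1,532,000.00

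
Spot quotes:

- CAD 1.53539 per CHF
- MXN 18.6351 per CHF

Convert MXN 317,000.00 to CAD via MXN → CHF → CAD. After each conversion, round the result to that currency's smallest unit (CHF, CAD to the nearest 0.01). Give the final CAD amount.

CAD 26,118.38

MXN 317,000.00 ÷ 18.6351 = CHF 17,010.91
CHF 17,010.91 × 1.53539 = CAD 26,118.38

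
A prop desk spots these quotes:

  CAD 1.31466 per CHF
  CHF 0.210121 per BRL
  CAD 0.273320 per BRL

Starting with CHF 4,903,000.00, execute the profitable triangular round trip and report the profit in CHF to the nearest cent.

Profitable loop is CHF → CAD → BRL → CHF:
CHF 4,903,000.00 × 1.31466 = CAD 6,445,777.98
CAD 6,445,777.98 ÷ 0.273320 = BRL 23,583,264.96
BRL 23,583,264.96 × 0.210121 = CHF 4,955,339.22
Profit = CHF 4,955,339.22 − CHF 4,903,000.00

Profit: CHF 52,339.22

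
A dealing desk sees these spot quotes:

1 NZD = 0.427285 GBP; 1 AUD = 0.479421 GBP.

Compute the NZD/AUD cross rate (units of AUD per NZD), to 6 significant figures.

NZD/AUD = 0.891252

1 NZD × 0.427285 = 0.427285 GBP
0.427285 GBP ÷ 0.479421 = 0.891252 AUD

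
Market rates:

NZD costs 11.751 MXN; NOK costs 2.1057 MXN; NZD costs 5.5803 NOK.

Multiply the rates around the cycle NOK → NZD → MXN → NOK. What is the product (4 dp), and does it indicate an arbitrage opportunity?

Around NOK → NZD → MXN → NOK: 1 ÷ 5.5803 × 11.751 ÷ 2.1057 = 1.000048
Product ≈ 1 (deviation 0.005%, within rounding noise).

1.0000 (no arbitrage)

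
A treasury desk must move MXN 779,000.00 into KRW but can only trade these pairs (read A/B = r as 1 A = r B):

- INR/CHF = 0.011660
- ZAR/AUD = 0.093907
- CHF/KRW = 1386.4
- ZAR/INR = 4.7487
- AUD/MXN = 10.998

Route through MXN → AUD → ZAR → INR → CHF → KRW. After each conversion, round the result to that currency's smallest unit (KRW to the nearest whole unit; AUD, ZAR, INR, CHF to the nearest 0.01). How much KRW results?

MXN 779,000.00 ÷ 10.998 = AUD 70,831.06
AUD 70,831.06 ÷ 0.093907 = ZAR 754,268.16
ZAR 754,268.16 × 4.7487 = INR 3,581,793.21
INR 3,581,793.21 × 0.011660 = CHF 41,763.71
CHF 41,763.71 × 1386.4 = KRW 57,901,208

KRW 57,901,208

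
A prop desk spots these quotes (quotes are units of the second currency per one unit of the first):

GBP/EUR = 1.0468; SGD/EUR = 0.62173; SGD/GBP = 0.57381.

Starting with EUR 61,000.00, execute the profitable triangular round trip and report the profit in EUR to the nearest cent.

Profitable loop is EUR → GBP → SGD → EUR:
EUR 61,000.00 ÷ 1.0468 = GBP 58,272.83
GBP 58,272.83 ÷ 0.57381 = SGD 101,554.23
SGD 101,554.23 × 0.62173 = EUR 63,139.31
Profit = EUR 63,139.31 − EUR 61,000.00

Profit: EUR 2,139.31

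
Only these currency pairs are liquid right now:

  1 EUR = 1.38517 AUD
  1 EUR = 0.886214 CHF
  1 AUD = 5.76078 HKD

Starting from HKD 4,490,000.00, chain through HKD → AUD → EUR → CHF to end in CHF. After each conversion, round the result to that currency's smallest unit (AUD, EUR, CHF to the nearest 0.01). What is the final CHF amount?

HKD 4,490,000.00 ÷ 5.76078 = AUD 779,408.34
AUD 779,408.34 ÷ 1.38517 = EUR 562,680.64
EUR 562,680.64 × 0.886214 = CHF 498,655.46

CHF 498,655.46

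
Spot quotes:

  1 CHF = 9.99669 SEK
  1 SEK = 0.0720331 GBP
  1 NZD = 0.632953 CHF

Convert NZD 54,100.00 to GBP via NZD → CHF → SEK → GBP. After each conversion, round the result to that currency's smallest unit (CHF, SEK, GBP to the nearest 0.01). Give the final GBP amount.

NZD 54,100.00 × 0.632953 = CHF 34,242.76
CHF 34,242.76 × 9.99669 = SEK 342,314.26
SEK 342,314.26 × 0.0720331 = GBP 24,657.96

GBP 24,657.96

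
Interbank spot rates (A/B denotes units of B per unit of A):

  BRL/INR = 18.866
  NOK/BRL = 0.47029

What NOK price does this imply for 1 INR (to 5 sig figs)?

INR/NOK = 0.11271

1 INR ÷ 18.866 = 0.0530054 BRL
0.0530054 BRL ÷ 0.47029 = 0.112708 NOK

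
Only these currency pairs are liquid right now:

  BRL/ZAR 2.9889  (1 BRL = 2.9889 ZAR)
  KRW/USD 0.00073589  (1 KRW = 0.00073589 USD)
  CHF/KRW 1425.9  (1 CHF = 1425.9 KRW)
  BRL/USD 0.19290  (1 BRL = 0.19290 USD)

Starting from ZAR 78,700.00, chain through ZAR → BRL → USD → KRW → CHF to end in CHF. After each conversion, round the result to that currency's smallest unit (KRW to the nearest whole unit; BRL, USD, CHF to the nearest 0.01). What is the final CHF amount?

ZAR 78,700.00 ÷ 2.9889 = BRL 26,330.76
BRL 26,330.76 × 0.19290 = USD 5,079.20
USD 5,079.20 ÷ 0.00073589 = KRW 6,902,119
KRW 6,902,119 ÷ 1425.9 = CHF 4,840.54

CHF 4,840.54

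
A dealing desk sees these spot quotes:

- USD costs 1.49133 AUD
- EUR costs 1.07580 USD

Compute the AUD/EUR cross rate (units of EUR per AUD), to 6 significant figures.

AUD/EUR = 0.623297

1 AUD ÷ 1.49133 = 0.670542 USD
0.670542 USD ÷ 1.07580 = 0.623297 EUR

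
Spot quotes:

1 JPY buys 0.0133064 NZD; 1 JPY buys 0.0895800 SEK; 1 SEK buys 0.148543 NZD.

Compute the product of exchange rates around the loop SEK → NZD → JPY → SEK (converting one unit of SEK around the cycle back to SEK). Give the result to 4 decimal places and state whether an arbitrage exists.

Around SEK → NZD → JPY → SEK: 1 × 0.148543 ÷ 0.0133064 × 0.0895800 = 1.000006
Product ≈ 1 (deviation 0.001%, within rounding noise).

1.0000 (no arbitrage)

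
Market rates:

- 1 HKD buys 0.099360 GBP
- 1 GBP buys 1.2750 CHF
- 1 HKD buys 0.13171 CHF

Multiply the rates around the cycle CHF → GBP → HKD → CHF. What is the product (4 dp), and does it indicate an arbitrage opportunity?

Around CHF → GBP → HKD → CHF: 1 ÷ 1.2750 ÷ 0.099360 × 0.13171 = 1.039674
Product > 1; profitable direction is CHF → GBP → HKD → CHF.

1.0397 (arbitrage exists)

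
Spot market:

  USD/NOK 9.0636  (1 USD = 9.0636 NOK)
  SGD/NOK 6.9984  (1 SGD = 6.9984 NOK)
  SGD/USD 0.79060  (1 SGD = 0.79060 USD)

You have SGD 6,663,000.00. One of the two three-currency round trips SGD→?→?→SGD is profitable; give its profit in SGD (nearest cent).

Profit: SGD 159,265.12

Profitable loop is SGD → USD → NOK → SGD:
SGD 6,663,000.00 × 0.79060 = USD 5,267,767.80
USD 5,267,767.80 × 9.0636 = NOK 47,744,940.23
NOK 47,744,940.23 ÷ 6.9984 = SGD 6,822,265.12
Profit = SGD 6,822,265.12 − SGD 6,663,000.00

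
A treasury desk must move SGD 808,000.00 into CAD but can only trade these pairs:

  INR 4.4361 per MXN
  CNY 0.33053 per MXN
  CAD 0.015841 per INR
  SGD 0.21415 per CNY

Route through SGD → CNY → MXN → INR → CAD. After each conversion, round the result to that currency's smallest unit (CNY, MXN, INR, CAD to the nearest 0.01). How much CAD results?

SGD 808,000.00 ÷ 0.21415 = CNY 3,773,056.27
CNY 3,773,056.27 ÷ 0.33053 = MXN 11,415,170.39
MXN 11,415,170.39 × 4.4361 = INR 50,638,837.37
INR 50,638,837.37 × 0.015841 = CAD 802,169.82

CAD 802,169.82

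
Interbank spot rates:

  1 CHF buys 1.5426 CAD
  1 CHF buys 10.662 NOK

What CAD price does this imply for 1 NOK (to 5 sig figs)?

NOK/CAD = 0.14468

1 NOK ÷ 10.662 = 0.093791 CHF
0.093791 CHF × 1.5426 = 0.144682 CAD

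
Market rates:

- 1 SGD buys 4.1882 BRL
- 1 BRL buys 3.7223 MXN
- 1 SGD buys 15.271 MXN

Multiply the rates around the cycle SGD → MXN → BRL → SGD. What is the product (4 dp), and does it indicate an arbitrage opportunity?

0.9796 (arbitrage exists)

Around SGD → MXN → BRL → SGD: 1 × 15.271 ÷ 3.7223 ÷ 4.1882 = 0.979555
Product < 1; profitable direction is SGD → BRL → MXN → SGD.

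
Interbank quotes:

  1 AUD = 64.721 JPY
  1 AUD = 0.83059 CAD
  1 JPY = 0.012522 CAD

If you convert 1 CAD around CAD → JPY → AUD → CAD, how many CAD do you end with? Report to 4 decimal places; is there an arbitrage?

1.0249 (arbitrage exists)

Around CAD → JPY → AUD → CAD: 1 ÷ 0.012522 ÷ 64.721 × 0.83059 = 1.024868
Product > 1; profitable direction is CAD → JPY → AUD → CAD.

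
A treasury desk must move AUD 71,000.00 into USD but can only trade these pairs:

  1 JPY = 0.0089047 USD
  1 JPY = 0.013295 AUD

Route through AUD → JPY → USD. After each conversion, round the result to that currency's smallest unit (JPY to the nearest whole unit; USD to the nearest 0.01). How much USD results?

USD 47,554.25

AUD 71,000.00 ÷ 0.013295 = JPY 5,340,354
JPY 5,340,354 × 0.0089047 = USD 47,554.25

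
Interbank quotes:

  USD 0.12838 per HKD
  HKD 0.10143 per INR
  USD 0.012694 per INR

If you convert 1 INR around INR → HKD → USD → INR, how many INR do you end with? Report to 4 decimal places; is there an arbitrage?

Around INR → HKD → USD → INR: 1 × 0.10143 × 0.12838 ÷ 0.012694 = 1.025806
Product > 1; profitable direction is INR → HKD → USD → INR.

1.0258 (arbitrage exists)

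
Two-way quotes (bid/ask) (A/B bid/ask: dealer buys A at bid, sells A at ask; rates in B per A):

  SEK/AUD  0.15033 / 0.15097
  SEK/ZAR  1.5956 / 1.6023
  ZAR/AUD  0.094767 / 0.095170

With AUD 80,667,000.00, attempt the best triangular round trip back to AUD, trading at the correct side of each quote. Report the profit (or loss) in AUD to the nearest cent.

Best loop AUD → SEK → ZAR → AUD:
AUD 80,667,000.00 ÷ 0.15097 (buy SEK at ask) = SEK 534,324,700.27
SEK 534,324,700.27 × 1.5956 (sell SEK at bid) = ZAR 852,568,491.75
ZAR 852,568,491.75 × 0.094767 (sell ZAR at bid) = AUD 80,795,358.26

Net profit: AUD 128,358.26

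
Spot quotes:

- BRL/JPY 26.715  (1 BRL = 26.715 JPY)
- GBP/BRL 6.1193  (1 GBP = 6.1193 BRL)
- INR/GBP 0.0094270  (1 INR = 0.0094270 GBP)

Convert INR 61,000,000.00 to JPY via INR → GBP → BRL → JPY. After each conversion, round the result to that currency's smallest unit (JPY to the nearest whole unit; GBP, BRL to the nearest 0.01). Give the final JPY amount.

INR 61,000,000.00 × 0.0094270 = GBP 575,047.00
GBP 575,047.00 × 6.1193 = BRL 3,518,885.11
BRL 3,518,885.11 × 26.715 = JPY 94,007,016

JPY 94,007,016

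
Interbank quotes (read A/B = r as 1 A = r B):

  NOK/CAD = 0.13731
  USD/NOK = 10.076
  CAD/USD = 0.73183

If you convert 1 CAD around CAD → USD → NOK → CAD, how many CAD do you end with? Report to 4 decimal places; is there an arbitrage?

Around CAD → USD → NOK → CAD: 1 × 0.73183 × 10.076 × 0.13731 = 1.012513
Product > 1; profitable direction is CAD → USD → NOK → CAD.

1.0125 (arbitrage exists)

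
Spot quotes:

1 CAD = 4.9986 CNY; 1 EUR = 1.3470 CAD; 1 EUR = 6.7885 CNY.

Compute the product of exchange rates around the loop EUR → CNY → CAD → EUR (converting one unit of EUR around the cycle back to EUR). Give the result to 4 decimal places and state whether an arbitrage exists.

1.0082 (arbitrage exists)

Around EUR → CNY → CAD → EUR: 1 × 6.7885 ÷ 4.9986 ÷ 1.3470 = 1.008226
Product > 1; profitable direction is EUR → CNY → CAD → EUR.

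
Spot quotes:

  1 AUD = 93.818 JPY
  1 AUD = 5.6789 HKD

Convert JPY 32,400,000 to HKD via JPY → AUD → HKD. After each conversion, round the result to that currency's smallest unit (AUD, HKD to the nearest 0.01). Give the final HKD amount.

JPY 32,400,000 ÷ 93.818 = AUD 345,349.51
AUD 345,349.51 × 5.6789 = HKD 1,961,205.33

HKD 1,961,205.33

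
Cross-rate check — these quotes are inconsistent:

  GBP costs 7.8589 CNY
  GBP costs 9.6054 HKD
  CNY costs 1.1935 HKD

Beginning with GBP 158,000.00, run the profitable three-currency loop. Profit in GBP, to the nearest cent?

Profitable loop is GBP → HKD → CNY → GBP:
GBP 158,000.00 × 9.6054 = HKD 1,517,653.20
HKD 1,517,653.20 ÷ 1.1935 = CNY 1,271,598.83
CNY 1,271,598.83 ÷ 7.8589 = GBP 161,803.67
Profit = GBP 161,803.67 − GBP 158,000.00

Profit: GBP 3,803.67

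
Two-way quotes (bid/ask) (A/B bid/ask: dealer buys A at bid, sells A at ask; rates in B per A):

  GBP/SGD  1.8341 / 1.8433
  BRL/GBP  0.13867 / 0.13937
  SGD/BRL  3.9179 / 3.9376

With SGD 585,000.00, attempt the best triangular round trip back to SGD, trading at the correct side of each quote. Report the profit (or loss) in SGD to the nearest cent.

Net result: SGD -2,072.24 (no profitable arbitrage after spreads)

Best loop SGD → BRL → GBP → SGD:
SGD 585,000.00 × 3.9179 (sell SGD at bid) = BRL 2,291,971.50
BRL 2,291,971.50 × 0.13867 (sell BRL at bid) = GBP 317,827.69
GBP 317,827.69 × 1.8341 (sell GBP at bid) = SGD 582,927.76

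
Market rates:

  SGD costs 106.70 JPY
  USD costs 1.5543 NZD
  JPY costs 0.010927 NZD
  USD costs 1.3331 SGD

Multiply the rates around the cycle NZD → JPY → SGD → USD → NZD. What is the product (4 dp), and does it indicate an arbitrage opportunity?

Around NZD → JPY → SGD → USD → NZD: 1 ÷ 0.010927 ÷ 106.70 ÷ 1.3331 × 1.5543 = 1.000016
Product ≈ 1 (deviation 0.002%, within rounding noise).

1.0000 (no arbitrage)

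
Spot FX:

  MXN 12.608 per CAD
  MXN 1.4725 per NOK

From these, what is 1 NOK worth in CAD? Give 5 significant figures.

NOK/CAD = 0.11679

1 NOK × 1.4725 = 1.4725 MXN
1.4725 MXN ÷ 12.608 = 0.116791 CAD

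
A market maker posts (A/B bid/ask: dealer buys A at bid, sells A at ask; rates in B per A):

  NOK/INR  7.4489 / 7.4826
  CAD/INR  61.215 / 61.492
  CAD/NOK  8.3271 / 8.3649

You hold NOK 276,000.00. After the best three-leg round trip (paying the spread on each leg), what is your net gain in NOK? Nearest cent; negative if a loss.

Best loop NOK → INR → CAD → NOK:
NOK 276,000.00 × 7.4489 (sell NOK at bid) = INR 2,055,896.40
INR 2,055,896.40 ÷ 61.492 (buy CAD at ask) = CAD 33,433.56
CAD 33,433.56 × 8.3271 (sell CAD at bid) = NOK 278,404.59

Net profit: NOK 2,404.59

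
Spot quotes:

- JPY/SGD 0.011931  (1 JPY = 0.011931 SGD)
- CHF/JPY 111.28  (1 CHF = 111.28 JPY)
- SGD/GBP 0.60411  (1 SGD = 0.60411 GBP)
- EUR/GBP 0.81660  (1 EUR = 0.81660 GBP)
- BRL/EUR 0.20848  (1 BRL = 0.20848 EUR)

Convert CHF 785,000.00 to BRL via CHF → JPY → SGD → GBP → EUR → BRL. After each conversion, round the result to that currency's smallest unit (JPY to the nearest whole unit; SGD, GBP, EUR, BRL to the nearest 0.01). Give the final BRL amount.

BRL 3,698,331.78

CHF 785,000.00 × 111.28 = JPY 87,354,800
JPY 87,354,800 × 0.011931 = SGD 1,042,230.12
SGD 1,042,230.12 × 0.60411 = GBP 629,621.64
GBP 629,621.64 ÷ 0.81660 = EUR 771,028.21
EUR 771,028.21 ÷ 0.20848 = BRL 3,698,331.78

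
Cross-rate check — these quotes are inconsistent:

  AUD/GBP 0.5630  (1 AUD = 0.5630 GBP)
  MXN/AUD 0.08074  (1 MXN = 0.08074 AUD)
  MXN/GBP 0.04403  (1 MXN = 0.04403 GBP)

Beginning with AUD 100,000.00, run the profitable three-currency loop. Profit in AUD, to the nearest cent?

Profitable loop is AUD → GBP → MXN → AUD:
AUD 100,000.00 × 0.5630 = GBP 56,300.00
GBP 56,300.00 ÷ 0.04403 = MXN 1,278,673.63
MXN 1,278,673.63 × 0.08074 = AUD 103,240.11
Profit = AUD 103,240.11 − AUD 100,000.00

Profit: AUD 3,240.11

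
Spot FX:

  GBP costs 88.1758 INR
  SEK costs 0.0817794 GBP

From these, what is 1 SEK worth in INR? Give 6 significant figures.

SEK/INR = 7.21096

1 SEK × 0.0817794 = 0.0817794 GBP
0.0817794 GBP × 88.1758 = 7.21096 INR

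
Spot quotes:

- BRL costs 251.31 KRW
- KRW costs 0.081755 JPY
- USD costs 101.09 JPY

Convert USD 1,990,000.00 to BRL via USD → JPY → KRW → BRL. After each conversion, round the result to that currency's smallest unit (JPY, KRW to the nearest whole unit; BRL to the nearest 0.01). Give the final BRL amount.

USD 1,990,000.00 × 101.09 = JPY 201,169,100
JPY 201,169,100 ÷ 0.081755 = KRW 2,460,633,600
KRW 2,460,633,600 ÷ 251.31 = BRL 9,791,228.36

BRL 9,791,228.36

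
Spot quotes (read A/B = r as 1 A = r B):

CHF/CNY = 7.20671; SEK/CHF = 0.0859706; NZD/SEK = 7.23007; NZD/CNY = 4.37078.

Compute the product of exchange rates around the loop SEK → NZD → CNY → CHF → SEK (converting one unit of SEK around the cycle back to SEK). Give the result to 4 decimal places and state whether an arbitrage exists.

Around SEK → NZD → CNY → CHF → SEK: 1 ÷ 7.23007 × 4.37078 ÷ 7.20671 ÷ 0.0859706 = 0.975730
Product < 1; profitable direction is SEK → CHF → CNY → NZD → SEK.

0.9757 (arbitrage exists)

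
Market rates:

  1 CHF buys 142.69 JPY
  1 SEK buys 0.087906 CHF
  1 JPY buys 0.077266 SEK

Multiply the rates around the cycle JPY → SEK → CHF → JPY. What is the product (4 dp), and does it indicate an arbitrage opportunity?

Around JPY → SEK → CHF → JPY: 1 × 0.077266 × 0.087906 × 142.69 = 0.969171
Product < 1; profitable direction is JPY → CHF → SEK → JPY.

0.9692 (arbitrage exists)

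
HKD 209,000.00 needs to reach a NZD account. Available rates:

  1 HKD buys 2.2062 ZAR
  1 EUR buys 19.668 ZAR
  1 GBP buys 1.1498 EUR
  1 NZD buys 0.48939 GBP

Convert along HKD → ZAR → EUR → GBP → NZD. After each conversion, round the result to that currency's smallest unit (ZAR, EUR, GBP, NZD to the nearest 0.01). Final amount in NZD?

NZD 41,663.30

HKD 209,000.00 × 2.2062 = ZAR 461,095.80
ZAR 461,095.80 ÷ 19.668 = EUR 23,443.96
EUR 23,443.96 ÷ 1.1498 = GBP 20,389.60
GBP 20,389.60 ÷ 0.48939 = NZD 41,663.30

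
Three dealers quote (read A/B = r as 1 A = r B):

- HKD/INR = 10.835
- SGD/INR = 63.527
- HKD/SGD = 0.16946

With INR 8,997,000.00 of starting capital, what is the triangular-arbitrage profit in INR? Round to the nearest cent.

Profit: INR 58,263.39

Profitable loop is INR → SGD → HKD → INR:
INR 8,997,000.00 ÷ 63.527 = SGD 141,624.82
SGD 141,624.82 ÷ 0.16946 = HKD 835,741.89
HKD 835,741.89 × 10.835 = INR 9,055,263.39
Profit = INR 9,055,263.39 − INR 8,997,000.00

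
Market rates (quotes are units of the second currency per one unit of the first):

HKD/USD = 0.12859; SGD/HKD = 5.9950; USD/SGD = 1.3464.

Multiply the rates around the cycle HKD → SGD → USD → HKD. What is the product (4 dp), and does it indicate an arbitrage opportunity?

0.9635 (arbitrage exists)

Around HKD → SGD → USD → HKD: 1 ÷ 5.9950 ÷ 1.3464 ÷ 0.12859 = 0.963451
Product < 1; profitable direction is HKD → USD → SGD → HKD.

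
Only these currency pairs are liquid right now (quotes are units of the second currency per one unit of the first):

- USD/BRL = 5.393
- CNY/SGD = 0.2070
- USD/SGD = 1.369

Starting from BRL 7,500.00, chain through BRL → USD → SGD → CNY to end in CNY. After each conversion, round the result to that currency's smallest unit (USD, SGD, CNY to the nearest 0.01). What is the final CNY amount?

CNY 9,197.34

BRL 7,500.00 ÷ 5.393 = USD 1,390.69
USD 1,390.69 × 1.369 = SGD 1,903.85
SGD 1,903.85 ÷ 0.2070 = CNY 9,197.34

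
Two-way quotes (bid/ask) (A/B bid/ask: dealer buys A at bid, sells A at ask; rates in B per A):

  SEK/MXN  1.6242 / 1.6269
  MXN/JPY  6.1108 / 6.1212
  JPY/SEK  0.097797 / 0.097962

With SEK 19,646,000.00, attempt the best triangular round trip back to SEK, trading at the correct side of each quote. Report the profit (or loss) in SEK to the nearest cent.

Best loop SEK → JPY → MXN → SEK:
SEK 19,646,000.00 ÷ 0.097962 (buy JPY at ask) = JPY 200,547,151
JPY 200,547,151 ÷ 6.1212 (buy MXN at ask) = MXN 32,762,718.25
MXN 32,762,718.25 ÷ 1.6269 (buy SEK at ask) = SEK 20,138,126.65

Net profit: SEK 492,126.65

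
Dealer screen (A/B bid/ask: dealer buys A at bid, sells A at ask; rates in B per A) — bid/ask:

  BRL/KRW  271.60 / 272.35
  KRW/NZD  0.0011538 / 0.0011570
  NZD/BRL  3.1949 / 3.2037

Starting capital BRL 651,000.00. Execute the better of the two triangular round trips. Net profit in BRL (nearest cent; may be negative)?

Best loop BRL → KRW → NZD → BRL:
BRL 651,000.00 × 271.60 (sell BRL at bid) = KRW 176,811,600
KRW 176,811,600 × 0.0011538 (sell KRW at bid) = NZD 204,005.22
NZD 204,005.22 × 3.1949 (sell NZD at bid) = BRL 651,776.29

Net profit: BRL 776.29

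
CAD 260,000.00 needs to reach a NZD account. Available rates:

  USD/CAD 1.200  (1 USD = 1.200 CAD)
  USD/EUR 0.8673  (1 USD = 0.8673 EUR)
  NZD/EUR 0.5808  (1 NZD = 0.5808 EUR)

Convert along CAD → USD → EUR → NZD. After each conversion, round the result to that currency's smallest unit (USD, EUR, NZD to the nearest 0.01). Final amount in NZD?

NZD 323,545.11

CAD 260,000.00 ÷ 1.200 = USD 216,666.67
USD 216,666.67 × 0.8673 = EUR 187,915.00
EUR 187,915.00 ÷ 0.5808 = NZD 323,545.11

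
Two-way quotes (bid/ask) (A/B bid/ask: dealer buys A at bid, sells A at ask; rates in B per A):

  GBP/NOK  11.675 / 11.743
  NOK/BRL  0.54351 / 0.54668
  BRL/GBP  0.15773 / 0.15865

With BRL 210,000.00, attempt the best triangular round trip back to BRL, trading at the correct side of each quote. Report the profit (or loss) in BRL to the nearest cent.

Best loop BRL → GBP → NOK → BRL:
BRL 210,000.00 × 0.15773 (sell BRL at bid) = GBP 33,123.30
GBP 33,123.30 × 11.675 (sell GBP at bid) = NOK 386,714.53
NOK 386,714.53 × 0.54351 (sell NOK at bid) = BRL 210,183.21

Net profit: BRL 183.21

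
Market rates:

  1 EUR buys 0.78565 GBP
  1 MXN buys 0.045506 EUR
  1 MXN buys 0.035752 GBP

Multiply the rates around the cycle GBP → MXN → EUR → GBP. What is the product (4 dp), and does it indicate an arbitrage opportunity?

Around GBP → MXN → EUR → GBP: 1 ÷ 0.035752 × 0.045506 × 0.78565 = 0.999994
Product ≈ 1 (deviation 0.001%, within rounding noise).

1.0000 (no arbitrage)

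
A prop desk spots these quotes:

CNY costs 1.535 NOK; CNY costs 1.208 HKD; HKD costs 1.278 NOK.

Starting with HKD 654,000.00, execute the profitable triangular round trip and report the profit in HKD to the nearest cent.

Profit: HKD 3,759.54

Profitable loop is HKD → NOK → CNY → HKD:
HKD 654,000.00 × 1.278 = NOK 835,812.00
NOK 835,812.00 ÷ 1.535 = CNY 544,502.93
CNY 544,502.93 × 1.208 = HKD 657,759.54
Profit = HKD 657,759.54 − HKD 654,000.00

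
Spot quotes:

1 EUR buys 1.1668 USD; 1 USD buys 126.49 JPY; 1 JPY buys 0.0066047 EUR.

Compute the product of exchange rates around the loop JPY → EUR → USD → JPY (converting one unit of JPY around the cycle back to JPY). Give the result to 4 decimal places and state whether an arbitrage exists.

0.9748 (arbitrage exists)

Around JPY → EUR → USD → JPY: 1 × 0.0066047 × 1.1668 × 126.49 = 0.974778
Product < 1; profitable direction is JPY → USD → EUR → JPY.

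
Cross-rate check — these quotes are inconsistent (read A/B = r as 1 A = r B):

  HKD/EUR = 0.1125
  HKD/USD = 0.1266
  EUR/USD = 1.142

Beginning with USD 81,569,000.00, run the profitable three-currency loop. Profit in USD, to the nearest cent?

Profit: USD 1,208,071.68

Profitable loop is USD → HKD → EUR → USD:
USD 81,569,000.00 ÷ 0.1266 = HKD 644,304,897.31
HKD 644,304,897.31 × 0.1125 = EUR 72,484,300.95
EUR 72,484,300.95 × 1.142 = USD 82,777,071.68
Profit = USD 82,777,071.68 − USD 81,569,000.00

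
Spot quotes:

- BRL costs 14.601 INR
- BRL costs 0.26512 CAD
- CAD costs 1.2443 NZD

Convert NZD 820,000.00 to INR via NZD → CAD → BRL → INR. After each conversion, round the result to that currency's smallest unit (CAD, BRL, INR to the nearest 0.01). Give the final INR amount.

NZD 820,000.00 ÷ 1.2443 = CAD 659,005.06
CAD 659,005.06 ÷ 0.26512 = BRL 2,485,685.95
BRL 2,485,685.95 × 14.601 = INR 36,293,500.56

INR 36,293,500.56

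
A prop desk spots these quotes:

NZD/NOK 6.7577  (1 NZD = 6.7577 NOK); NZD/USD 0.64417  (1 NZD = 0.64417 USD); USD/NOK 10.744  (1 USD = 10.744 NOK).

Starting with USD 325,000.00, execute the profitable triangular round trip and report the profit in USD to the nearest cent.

Profitable loop is USD → NOK → NZD → USD:
USD 325,000.00 × 10.744 = NOK 3,491,800.00
NOK 3,491,800.00 ÷ 6.7577 = NZD 516,714.27
NZD 516,714.27 × 0.64417 = USD 332,851.83
Profit = USD 332,851.83 − USD 325,000.00

Profit: USD 7,851.83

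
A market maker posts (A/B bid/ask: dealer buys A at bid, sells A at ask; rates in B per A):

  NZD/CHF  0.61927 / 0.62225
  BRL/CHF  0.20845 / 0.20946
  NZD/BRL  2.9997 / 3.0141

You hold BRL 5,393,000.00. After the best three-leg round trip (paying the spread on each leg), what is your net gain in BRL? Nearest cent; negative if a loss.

Net profit: BRL 26,325.51

Best loop BRL → CHF → NZD → BRL:
BRL 5,393,000.00 × 0.20845 (sell BRL at bid) = CHF 1,124,170.85
CHF 1,124,170.85 ÷ 0.62225 (buy NZD at ask) = NZD 1,806,622.50
NZD 1,806,622.50 × 2.9997 (sell NZD at bid) = BRL 5,419,325.51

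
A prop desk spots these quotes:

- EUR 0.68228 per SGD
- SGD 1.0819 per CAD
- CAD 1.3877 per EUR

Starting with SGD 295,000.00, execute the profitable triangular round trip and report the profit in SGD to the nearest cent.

Profitable loop is SGD → EUR → CAD → SGD:
SGD 295,000.00 × 0.68228 = EUR 201,272.60
EUR 201,272.60 × 1.3877 = CAD 279,305.99
CAD 279,305.99 × 1.0819 = SGD 302,181.15
Profit = SGD 302,181.15 − SGD 295,000.00

Profit: SGD 7,181.15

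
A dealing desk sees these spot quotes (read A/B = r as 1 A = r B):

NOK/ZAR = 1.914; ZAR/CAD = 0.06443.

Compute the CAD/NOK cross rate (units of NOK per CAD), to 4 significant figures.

CAD/NOK = 8.109

1 CAD ÷ 0.06443 = 15.5207 ZAR
15.5207 ZAR ÷ 1.914 = 8.10905 NOK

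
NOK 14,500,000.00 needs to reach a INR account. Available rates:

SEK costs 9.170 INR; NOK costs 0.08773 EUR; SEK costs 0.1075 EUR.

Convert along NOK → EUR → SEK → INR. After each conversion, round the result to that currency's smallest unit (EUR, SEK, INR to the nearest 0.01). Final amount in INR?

NOK 14,500,000.00 × 0.08773 = EUR 1,272,085.00
EUR 1,272,085.00 ÷ 0.1075 = SEK 11,833,348.84
SEK 11,833,348.84 × 9.170 = INR 108,511,808.86

INR 108,511,808.86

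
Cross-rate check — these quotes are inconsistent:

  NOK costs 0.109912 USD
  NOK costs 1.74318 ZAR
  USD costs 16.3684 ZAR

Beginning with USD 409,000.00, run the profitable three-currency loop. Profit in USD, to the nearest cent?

Profitable loop is USD → ZAR → NOK → USD:
USD 409,000.00 × 16.3684 = ZAR 6,694,675.60
ZAR 6,694,675.60 ÷ 1.74318 = NOK 3,840,495.88
NOK 3,840,495.88 × 0.109912 = USD 422,116.58
Profit = USD 422,116.58 − USD 409,000.00

Profit: USD 13,116.58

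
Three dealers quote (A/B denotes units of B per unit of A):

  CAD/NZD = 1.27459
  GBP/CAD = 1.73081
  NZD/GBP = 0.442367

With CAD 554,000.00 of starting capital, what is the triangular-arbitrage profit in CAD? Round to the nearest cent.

Profit: CAD 13,684.64

Profitable loop is CAD → GBP → NZD → CAD:
CAD 554,000.00 ÷ 1.73081 = GBP 320,081.35
GBP 320,081.35 ÷ 0.442367 = NZD 723,565.16
NZD 723,565.16 ÷ 1.27459 = CAD 567,684.64
Profit = CAD 567,684.64 − CAD 554,000.00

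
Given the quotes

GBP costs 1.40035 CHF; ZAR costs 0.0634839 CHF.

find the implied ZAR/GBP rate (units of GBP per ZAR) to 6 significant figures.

1 ZAR × 0.0634839 = 0.0634839 CHF
0.0634839 CHF ÷ 1.40035 = 0.0453343 GBP

ZAR/GBP = 0.0453343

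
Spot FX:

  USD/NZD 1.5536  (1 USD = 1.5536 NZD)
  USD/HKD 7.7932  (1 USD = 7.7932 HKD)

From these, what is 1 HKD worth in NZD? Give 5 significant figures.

HKD/NZD = 0.19935

1 HKD ÷ 7.7932 = 0.128317 USD
0.128317 USD × 1.5536 = 0.199353 NZD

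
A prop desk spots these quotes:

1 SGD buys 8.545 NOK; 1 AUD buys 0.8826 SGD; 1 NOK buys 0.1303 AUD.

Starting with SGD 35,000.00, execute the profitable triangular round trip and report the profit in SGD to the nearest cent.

Profitable loop is SGD → AUD → NOK → SGD:
SGD 35,000.00 ÷ 0.8826 = AUD 39,655.56
AUD 39,655.56 ÷ 0.1303 = NOK 304,340.47
NOK 304,340.47 ÷ 8.545 = SGD 35,616.20
Profit = SGD 35,616.20 − SGD 35,000.00

Profit: SGD 616.20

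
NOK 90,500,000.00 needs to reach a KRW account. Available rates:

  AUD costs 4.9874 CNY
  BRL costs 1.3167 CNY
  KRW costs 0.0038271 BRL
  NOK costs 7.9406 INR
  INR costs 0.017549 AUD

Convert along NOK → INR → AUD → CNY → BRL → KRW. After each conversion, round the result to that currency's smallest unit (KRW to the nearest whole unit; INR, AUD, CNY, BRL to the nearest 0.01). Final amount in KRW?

NOK 90,500,000.00 × 7.9406 = INR 718,624,300.00
INR 718,624,300.00 × 0.017549 = AUD 12,611,137.84
AUD 12,611,137.84 × 4.9874 = CNY 62,896,788.86
CNY 62,896,788.86 ÷ 1.3167 = BRL 47,768,503.73
BRL 47,768,503.73 ÷ 0.0038271 = KRW 12,481,645,039

KRW 12,481,645,039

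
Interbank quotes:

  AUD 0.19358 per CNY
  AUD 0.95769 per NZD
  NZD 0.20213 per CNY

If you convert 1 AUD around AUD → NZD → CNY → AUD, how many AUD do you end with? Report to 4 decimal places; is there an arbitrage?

1.0000 (no arbitrage)

Around AUD → NZD → CNY → AUD: 1 ÷ 0.95769 ÷ 0.20213 × 0.19358 = 1.000011
Product ≈ 1 (deviation 0.001%, within rounding noise).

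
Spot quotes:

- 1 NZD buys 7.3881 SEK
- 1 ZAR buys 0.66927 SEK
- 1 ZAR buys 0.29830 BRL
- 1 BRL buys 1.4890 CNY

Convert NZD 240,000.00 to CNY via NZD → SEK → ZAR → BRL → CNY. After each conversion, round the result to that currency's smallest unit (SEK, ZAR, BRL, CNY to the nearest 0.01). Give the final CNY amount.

CNY 1,176,767.32

NZD 240,000.00 × 7.3881 = SEK 1,773,144.00
SEK 1,773,144.00 ÷ 0.66927 = ZAR 2,649,370.21
ZAR 2,649,370.21 × 0.29830 = BRL 790,307.13
BRL 790,307.13 × 1.4890 = CNY 1,176,767.32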